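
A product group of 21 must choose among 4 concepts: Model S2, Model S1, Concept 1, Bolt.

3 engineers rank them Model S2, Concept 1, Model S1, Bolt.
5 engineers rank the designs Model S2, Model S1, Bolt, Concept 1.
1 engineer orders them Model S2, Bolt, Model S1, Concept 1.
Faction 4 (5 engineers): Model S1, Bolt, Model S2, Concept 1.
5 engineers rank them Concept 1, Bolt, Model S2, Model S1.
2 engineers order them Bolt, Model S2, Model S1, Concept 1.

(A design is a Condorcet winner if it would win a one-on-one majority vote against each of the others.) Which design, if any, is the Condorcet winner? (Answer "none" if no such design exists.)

none

Pairwise majorities:
Model S2–Model S1: Model S2 16–5.
Model S2 vs Concept 1: Model S2, 16–5.
Model S2 vs Bolt: Bolt, 12–9.
Model S1 vs Concept 1: Model S1 wins 13–8.
Model S1 vs Bolt: Model S1 wins 13–8.
Concept 1 vs Bolt: Bolt, 13–8.
Every design loses at least once (Model S2 loses to Bolt; Model S1 loses to Model S2; Concept 1 loses to Model S2; Bolt loses to Model S1). The majority relation contains the cycle Model S2 beats Model S1 beats Bolt beats Model S2, so there is no Condorcet winner.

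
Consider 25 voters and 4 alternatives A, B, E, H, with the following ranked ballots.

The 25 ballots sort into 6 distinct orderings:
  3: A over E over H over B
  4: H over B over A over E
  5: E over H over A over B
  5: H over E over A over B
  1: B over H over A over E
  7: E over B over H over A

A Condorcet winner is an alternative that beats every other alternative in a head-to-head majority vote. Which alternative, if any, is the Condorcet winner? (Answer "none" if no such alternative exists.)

Check each pair by majority over 25 ballots:
A vs B: A is ranked higher on 3+5+5 = 13 ballots, B on 12. A wins 13–12.
A vs E: A is ranked higher on 3+4+1 = 8 ballots, E on 17. E wins 17–8.
A vs H: 3 for A, 22 for H — H by 22–3.
B vs E: 4+1 = 5 for B, 20 for E — E by 20–5.
B vs H: 1+7 = 8 for B, 17 for H — H by 17–8.
E vs H: E preferred on 3+5+7 = 15 ballots; E wins 15–10.
E wins every pairwise contest, so E is the Condorcet winner.

E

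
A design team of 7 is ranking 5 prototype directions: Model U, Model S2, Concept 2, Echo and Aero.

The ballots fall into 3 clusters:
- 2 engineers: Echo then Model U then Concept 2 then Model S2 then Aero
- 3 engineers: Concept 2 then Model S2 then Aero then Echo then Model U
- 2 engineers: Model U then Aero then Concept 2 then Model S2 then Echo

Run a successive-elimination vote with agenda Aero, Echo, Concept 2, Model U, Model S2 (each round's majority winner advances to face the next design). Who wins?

Model U

Round 1: Aero vs Echo — 5–2, Aero advances.
Round 2: Aero vs Concept 2 — 2–5, Concept 2 advances.
Round 3: Concept 2 vs Model U — 3–4, Model U advances.
Round 4: Model U vs Model S2 — 4–3, Model U advances.
The agenda winner is Model U.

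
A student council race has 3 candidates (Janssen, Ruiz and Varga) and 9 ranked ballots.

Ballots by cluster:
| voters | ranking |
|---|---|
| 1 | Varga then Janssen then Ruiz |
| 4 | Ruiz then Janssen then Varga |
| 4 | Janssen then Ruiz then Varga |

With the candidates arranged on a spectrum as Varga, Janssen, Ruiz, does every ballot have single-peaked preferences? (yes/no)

Axis positions: Varga=1, Janssen=2, Ruiz=3.
Cluster 1 (peak Varga at position 1): ranking walks positions 1-2-3, expanding outward from the peak — single-peaked.
Cluster 2 (peak Ruiz at position 3): ranking walks positions 3-2-1, expanding outward from the peak — single-peaked.
Cluster 3 (peak Janssen at position 2): ranking walks positions 2-3-1, expanding outward from the peak — single-peaked.
Every ranking is single-peaked on this axis.

yes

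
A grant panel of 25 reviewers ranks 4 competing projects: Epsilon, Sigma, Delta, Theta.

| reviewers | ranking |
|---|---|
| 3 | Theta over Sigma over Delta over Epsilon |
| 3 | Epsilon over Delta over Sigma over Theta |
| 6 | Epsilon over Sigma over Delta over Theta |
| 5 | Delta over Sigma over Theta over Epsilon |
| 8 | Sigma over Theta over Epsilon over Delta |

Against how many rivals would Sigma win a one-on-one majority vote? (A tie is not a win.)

Sigma against each rival (25 reviewers):
Sigma vs Epsilon: Sigma, 16–9.
Sigma–Delta: Sigma 17–8.
Sigma vs Theta: Sigma wins 22–3.
Sigma beats Epsilon, Delta, Theta — 3 pairwise wins.

3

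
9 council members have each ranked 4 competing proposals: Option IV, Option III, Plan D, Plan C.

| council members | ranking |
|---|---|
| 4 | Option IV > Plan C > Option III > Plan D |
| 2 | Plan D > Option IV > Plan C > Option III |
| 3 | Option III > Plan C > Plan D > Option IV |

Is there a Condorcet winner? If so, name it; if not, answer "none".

Head-to-head results (9 council members):
Option IV vs Option III: 6 to 3, Option IV.
Option IV vs Plan D: Option IV preferred on 4 ballots; Plan D wins 5–4.
Option IV vs Plan C: 6 to 3, Option IV.
Option III vs Plan D: 7 to 2, Option III.
Option III vs Plan C: Plan C wins 6–3.
Plan D vs Plan C: 2 to 7, Plan C.
Every option loses at least once (Option IV loses to Plan D; Option III loses to Option IV; Plan D loses to Option III; Plan C loses to Option IV). The majority relation contains the cycle Option IV → Option III → Plan D → Option IV, so there is no Condorcet winner.

none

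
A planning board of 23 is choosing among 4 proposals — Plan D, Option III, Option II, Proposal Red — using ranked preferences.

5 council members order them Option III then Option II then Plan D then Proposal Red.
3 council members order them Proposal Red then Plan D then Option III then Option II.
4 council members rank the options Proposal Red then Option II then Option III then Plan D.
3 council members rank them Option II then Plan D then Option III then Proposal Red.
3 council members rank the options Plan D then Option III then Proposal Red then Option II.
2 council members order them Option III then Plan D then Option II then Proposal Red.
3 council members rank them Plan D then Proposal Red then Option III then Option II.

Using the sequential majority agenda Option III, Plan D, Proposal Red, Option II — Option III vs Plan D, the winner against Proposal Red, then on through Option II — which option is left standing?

Option II

Round 1: Option III vs Plan D — 11–12, Plan D advances.
Round 2: Plan D vs Proposal Red — 16–7, Plan D advances.
Round 3: Plan D vs Option II — 11–12, Option II advances.
The agenda winner is Option II.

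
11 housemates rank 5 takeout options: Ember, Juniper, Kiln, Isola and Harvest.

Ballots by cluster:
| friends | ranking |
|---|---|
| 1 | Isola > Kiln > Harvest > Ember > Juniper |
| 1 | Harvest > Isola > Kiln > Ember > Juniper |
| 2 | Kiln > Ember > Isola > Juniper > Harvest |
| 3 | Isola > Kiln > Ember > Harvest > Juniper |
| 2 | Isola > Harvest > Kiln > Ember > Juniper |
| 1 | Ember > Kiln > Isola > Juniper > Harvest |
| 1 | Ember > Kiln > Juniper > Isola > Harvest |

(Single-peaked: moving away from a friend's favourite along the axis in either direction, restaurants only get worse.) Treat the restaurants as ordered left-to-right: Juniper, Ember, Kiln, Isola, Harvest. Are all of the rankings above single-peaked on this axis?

yes

Axis positions: Juniper=1, Ember=2, Kiln=3, Isola=4, Harvest=5.
Cluster 1 (peak Isola at position 4): ranking walks positions 4-3-5-2-1, expanding outward from the peak — single-peaked.
Cluster 2 (peak Harvest at position 5): ranking walks positions 5-4-3-2-1, expanding outward from the peak — single-peaked.
Cluster 3 (peak Kiln at position 3): ranking walks positions 3-2-4-1-5, expanding outward from the peak — single-peaked.
Cluster 4 (peak Isola at position 4): ranking walks positions 4-3-2-5-1, expanding outward from the peak — single-peaked.
Cluster 5 (peak Isola at position 4): ranking walks positions 4-5-3-2-1, expanding outward from the peak — single-peaked.
Cluster 6 (peak Ember at position 2): ranking walks positions 2-3-4-1-5, expanding outward from the peak — single-peaked.
Cluster 7 (peak Ember at position 2): ranking walks positions 2-3-1-4-5, expanding outward from the peak — single-peaked.
Every ranking is single-peaked on this axis.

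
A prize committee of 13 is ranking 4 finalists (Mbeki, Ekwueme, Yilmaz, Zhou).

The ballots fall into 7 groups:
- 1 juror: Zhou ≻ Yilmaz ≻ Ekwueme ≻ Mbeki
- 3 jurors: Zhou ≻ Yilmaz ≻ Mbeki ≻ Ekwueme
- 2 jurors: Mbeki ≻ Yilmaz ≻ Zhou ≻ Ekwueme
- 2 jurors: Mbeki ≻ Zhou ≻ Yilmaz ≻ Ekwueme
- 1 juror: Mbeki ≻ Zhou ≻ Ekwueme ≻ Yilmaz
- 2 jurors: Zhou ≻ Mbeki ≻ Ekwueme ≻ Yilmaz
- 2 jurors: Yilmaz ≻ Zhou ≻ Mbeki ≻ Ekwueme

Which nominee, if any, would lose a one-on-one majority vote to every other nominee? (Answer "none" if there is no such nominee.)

Ekwueme

Head-to-head results (13 jurors):
Mbeki vs Ekwueme: 3+2+2+1+2+2 = 12 for Mbeki, 1 for Ekwueme — Mbeki by 12–1.
Mbeki vs Yilmaz: Mbeki preferred on 2+2+1+2 = 7 ballots; Mbeki wins 7–6.
Mbeki vs Zhou: Mbeki is ranked higher on 2+2+1 = 5 ballots, Zhou on 8. Zhou wins 8–5.
Ekwueme–Yilmaz: Yilmaz 10–3.
Ekwueme vs Zhou: 0 to 13, Zhou.
Yilmaz–Zhou: Zhou 9–4.
Ekwueme is beaten in every head-to-head and is the Condorcet loser.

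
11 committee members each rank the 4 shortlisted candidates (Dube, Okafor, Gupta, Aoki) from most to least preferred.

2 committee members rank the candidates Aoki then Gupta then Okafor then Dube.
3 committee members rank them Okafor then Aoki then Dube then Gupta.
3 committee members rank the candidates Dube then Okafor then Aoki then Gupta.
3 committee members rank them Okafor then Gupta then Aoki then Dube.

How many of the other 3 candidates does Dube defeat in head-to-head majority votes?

1

Dube against each rival (11 committee members):
Dube–Okafor: Okafor 8–3.
Dube vs Gupta: Dube wins 6–5.
Dube vs Aoki: Dube is ranked higher on 3 ballots, Aoki on 8. Aoki wins 8–3.
Dube beats Gupta; loses to Okafor, Aoki — 1 pairwise win.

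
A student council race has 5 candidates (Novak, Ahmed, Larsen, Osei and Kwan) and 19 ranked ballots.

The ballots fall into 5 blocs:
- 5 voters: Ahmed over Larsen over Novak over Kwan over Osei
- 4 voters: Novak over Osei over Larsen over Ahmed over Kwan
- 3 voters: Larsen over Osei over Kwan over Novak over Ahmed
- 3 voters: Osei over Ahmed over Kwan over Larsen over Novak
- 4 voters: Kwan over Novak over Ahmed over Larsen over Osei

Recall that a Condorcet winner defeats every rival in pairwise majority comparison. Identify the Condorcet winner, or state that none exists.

Check each pair by majority over 19 ballots:
Novak vs Ahmed: 4+3+4 = 11 for Novak, 8 for Ahmed — Novak by 11–8.
Novak vs Larsen: Larsen wins 11–8.
Novak vs Osei: Novak preferred on 5+4+4 = 13 ballots; Novak wins 13–6.
Novak vs Kwan: Kwan, 10–9.
Ahmed–Larsen: Ahmed 12–7.
Ahmed vs Osei: Ahmed preferred on 5+4 = 9 ballots; Osei wins 10–9.
Ahmed vs Kwan: Ahmed preferred on 5+4+3 = 12 ballots; Ahmed wins 12–7.
Larsen vs Osei: 12 to 7, Larsen.
Larsen vs Kwan: 12 to 7, Larsen.
Osei vs Kwan: 10 to 9, Osei.
Every candidate loses at least once (Novak loses to Larsen; Ahmed loses to Novak; Larsen loses to Ahmed; Osei loses to Novak; Kwan loses to Ahmed). The majority relation contains the cycle Novak → Ahmed → Larsen → Novak, so there is no Condorcet winner.

none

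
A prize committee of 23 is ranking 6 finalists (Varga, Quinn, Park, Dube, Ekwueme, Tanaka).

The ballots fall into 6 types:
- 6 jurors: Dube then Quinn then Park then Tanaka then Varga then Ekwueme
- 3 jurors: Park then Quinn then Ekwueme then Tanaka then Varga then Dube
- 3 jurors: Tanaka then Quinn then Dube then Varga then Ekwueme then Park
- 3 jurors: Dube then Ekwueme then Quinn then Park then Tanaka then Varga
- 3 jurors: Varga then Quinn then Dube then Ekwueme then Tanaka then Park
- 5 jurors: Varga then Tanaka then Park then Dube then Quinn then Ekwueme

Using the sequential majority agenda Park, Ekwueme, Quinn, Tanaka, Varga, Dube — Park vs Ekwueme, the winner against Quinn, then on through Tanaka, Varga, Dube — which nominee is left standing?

Round 1: Park vs Ekwueme — 14–9, Park advances.
Round 2: Park vs Quinn — 8–15, Quinn advances.
Round 3: Quinn vs Tanaka — 15–8, Quinn advances.
Round 4: Quinn vs Varga — 15–8, Quinn advances.
Round 5: Quinn vs Dube — 9–14, Dube advances.
Dube survives the agenda.

Dube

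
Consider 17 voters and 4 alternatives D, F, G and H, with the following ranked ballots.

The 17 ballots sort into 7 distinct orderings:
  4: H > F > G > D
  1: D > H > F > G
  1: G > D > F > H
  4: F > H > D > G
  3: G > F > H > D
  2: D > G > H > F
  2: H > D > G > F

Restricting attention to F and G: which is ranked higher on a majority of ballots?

Ballots ranking F above G: 4 + 1 + 4 = 9.
Ballots ranking G above F: 17 − 9 = 8.
F wins the head-to-head 9–8.

F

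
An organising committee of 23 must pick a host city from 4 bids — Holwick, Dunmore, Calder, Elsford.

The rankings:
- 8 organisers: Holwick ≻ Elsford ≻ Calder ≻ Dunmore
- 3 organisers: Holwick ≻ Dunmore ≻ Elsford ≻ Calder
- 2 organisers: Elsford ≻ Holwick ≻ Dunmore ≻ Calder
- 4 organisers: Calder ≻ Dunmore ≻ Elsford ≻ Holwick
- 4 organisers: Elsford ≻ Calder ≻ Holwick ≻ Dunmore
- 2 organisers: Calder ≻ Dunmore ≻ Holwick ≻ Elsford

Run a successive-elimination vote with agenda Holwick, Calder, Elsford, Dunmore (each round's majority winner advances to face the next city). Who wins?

Round 1: Holwick vs Calder — 13–10, Holwick advances.
Round 2: Holwick vs Elsford — 13–10, Holwick advances.
Round 3: Holwick vs Dunmore — 17–6, Holwick advances.
Holwick survives the agenda.

Holwick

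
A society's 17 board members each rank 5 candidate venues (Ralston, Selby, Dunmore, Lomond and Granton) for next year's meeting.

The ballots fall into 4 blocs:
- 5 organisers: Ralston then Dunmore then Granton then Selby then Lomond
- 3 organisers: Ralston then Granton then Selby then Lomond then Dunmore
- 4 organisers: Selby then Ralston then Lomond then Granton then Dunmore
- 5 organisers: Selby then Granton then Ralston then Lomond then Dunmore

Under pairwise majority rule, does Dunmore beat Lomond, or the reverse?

Ballots ranking Dunmore above Lomond: 5.
Ballots ranking Lomond above Dunmore: 17 − 5 = 12.
Lomond wins the head-to-head 12–5.

Lomond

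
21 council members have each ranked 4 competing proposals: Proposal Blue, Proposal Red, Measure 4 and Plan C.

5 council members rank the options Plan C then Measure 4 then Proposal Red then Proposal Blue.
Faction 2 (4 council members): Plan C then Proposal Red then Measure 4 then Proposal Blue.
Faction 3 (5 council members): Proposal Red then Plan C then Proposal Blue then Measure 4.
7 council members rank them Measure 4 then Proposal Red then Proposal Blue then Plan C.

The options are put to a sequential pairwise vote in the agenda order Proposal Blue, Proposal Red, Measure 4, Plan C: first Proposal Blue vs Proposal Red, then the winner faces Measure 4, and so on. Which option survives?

Plan C

Round 1: Proposal Blue vs Proposal Red — 0–21, Proposal Red advances.
Round 2: Proposal Red vs Measure 4 — 9–12, Measure 4 advances.
Round 3: Measure 4 vs Plan C — 7–14, Plan C advances.
Plan C survives the agenda.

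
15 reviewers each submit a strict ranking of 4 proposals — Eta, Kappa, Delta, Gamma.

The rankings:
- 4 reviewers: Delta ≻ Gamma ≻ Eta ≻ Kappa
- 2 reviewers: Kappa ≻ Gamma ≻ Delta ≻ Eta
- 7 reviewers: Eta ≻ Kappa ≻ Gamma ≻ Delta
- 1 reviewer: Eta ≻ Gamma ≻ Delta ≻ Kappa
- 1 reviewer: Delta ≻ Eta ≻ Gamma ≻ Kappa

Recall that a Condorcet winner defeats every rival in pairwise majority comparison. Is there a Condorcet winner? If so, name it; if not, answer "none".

Head-to-head results (15 reviewers):
Eta vs Kappa: Eta, 13–2.
Eta vs Delta: 8 to 7, Eta.
Eta vs Gamma: Eta, 9–6.
Kappa vs Delta: Kappa wins 9–6.
Kappa vs Gamma: 9 to 6, Kappa.
Delta vs Gamma: 5 to 10, Gamma.
Eta defeats every rival head-to-head and is the Condorcet winner.

Eta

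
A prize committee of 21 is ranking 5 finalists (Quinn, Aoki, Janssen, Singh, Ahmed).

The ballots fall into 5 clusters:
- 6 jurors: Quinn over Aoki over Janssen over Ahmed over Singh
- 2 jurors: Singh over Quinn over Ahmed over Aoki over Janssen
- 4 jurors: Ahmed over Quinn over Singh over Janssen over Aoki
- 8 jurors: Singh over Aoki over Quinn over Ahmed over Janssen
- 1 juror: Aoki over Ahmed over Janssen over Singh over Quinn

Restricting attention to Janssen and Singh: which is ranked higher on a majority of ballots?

Singh

Ballots ranking Janssen above Singh: 6 + 1 = 7.
Ballots ranking Singh above Janssen: 21 − 7 = 14.
Singh wins the head-to-head 14–7.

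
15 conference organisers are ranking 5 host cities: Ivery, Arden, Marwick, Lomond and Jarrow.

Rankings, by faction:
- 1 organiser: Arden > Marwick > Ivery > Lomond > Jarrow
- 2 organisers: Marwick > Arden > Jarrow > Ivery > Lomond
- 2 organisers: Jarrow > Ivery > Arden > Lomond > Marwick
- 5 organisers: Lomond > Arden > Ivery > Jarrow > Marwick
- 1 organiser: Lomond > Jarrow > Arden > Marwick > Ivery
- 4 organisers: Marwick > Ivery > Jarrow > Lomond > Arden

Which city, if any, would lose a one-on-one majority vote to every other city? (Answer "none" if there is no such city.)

none

Head-to-head results (15 organisers):
Ivery vs Arden: Ivery preferred on 2+4 = 6 ballots; Arden wins 9–6.
Ivery vs Marwick: 2+5 = 7 for Ivery, 8 for Marwick — Marwick by 8–7.
Ivery vs Lomond: Ivery, 9–6.
Ivery vs Jarrow: 10 to 5, Ivery.
Arden vs Marwick: 1+2+5+1 = 9 for Arden, 6 for Marwick — Arden by 9–6.
Arden vs Lomond: Arden is ranked higher on 1+2+2 = 5 ballots, Lomond on 10. Lomond wins 10–5.
Arden vs Jarrow: 1+2+5 = 8 for Arden, 7 for Jarrow — Arden by 8–7.
Marwick–Lomond: Lomond 8–7.
Marwick vs Jarrow: 7 to 8, Jarrow.
Lomond vs Jarrow: Lomond is ranked higher on 1+5+1 = 7 ballots, Jarrow on 8. Jarrow wins 8–7.
Each city has at least one pairwise win (Ivery beats Lomond; Arden beats Ivery; Marwick beats Ivery; Lomond beats Arden; Jarrow beats Marwick) — no Condorcet loser.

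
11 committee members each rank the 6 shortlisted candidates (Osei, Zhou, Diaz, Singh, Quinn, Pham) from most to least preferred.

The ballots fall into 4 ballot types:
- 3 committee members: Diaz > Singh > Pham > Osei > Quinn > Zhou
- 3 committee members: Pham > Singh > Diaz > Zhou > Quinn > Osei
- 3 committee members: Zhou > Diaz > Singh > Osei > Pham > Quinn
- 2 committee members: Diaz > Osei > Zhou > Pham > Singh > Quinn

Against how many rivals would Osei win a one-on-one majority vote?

Osei against each rival (11 committee members):
Osei vs Zhou: 5 to 6, Zhou.
Osei vs Diaz: Diaz, 11–0.
Osei vs Singh: 2 to 9, Singh.
Osei vs Quinn: Osei wins 8–3.
Osei vs Pham: Osei preferred on 3+2 = 5 ballots; Pham wins 6–5.
Osei beats Quinn; loses to Zhou, Diaz, Singh, Pham — 1 pairwise win.

1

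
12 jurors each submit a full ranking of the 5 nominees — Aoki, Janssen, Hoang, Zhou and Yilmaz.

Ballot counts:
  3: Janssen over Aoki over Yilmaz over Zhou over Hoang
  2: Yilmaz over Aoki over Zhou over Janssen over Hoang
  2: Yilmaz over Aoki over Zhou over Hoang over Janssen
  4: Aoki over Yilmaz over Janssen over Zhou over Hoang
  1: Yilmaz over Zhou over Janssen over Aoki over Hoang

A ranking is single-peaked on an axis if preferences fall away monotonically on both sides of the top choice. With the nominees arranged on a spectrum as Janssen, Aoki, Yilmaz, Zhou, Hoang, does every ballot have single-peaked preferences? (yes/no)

no

Axis positions: Janssen=1, Aoki=2, Yilmaz=3, Zhou=4, Hoang=5.
Cluster 1 (peak Janssen at position 1): ranking walks positions 1-2-3-4-5, expanding outward from the peak — single-peaked.
Cluster 2 (peak Yilmaz at position 3): ranking walks positions 3-2-4-1-5, expanding outward from the peak — single-peaked.
Cluster 3 (peak Yilmaz at position 3): ranking walks positions 3-2-4-5-1, expanding outward from the peak — single-peaked.
Cluster 4 (peak Aoki at position 2): ranking walks positions 2-3-1-4-5, expanding outward from the peak — single-peaked.
Cluster 5: ranking walks positions 3-4-1-2-5; Janssen is ranked above Aoki even though Aoki lies between Janssen and the peak Yilmaz on the axis — preferences dip and rise again. Not single-peaked.
Cluster 5 violates single-peakedness, so the profile is not single-peaked on this axis.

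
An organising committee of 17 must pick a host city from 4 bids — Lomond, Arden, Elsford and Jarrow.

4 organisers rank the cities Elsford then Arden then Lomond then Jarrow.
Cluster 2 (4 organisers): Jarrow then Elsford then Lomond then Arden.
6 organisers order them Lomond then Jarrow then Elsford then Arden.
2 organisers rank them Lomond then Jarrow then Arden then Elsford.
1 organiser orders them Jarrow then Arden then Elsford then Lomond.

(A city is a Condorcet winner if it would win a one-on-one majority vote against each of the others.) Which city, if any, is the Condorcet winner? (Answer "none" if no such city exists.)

Pairwise majorities:
Lomond vs Arden: Lomond, 12–5.
Lomond–Elsford: Elsford 9–8.
Lomond vs Jarrow: Lomond wins 12–5.
Arden vs Elsford: Elsford wins 14–3.
Arden vs Jarrow: Jarrow, 13–4.
Elsford vs Jarrow: Jarrow wins 13–4.
Each city drops at least one matchup (Lomond loses to Elsford; Arden loses to Lomond; Elsford loses to Jarrow; Jarrow loses to Lomond); the cycle Lomond beats Jarrow beats Elsford beats Lomond rules out a Condorcet winner.

none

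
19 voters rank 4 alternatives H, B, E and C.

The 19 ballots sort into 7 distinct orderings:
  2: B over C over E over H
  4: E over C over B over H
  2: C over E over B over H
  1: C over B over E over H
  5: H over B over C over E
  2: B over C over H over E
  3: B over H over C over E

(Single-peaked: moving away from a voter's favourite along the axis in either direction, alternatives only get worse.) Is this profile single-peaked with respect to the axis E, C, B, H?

yes

Axis positions: E=1, C=2, B=3, H=4.
Type 1 (peak B at position 3): ranking walks positions 3-2-1-4, expanding outward from the peak — single-peaked.
Type 2 (peak E at position 1): ranking walks positions 1-2-3-4, expanding outward from the peak — single-peaked.
Type 3 (peak C at position 2): ranking walks positions 2-1-3-4, expanding outward from the peak — single-peaked.
Type 4 (peak C at position 2): ranking walks positions 2-3-1-4, expanding outward from the peak — single-peaked.
Type 5 (peak H at position 4): ranking walks positions 4-3-2-1, expanding outward from the peak — single-peaked.
Type 6 (peak B at position 3): ranking walks positions 3-2-4-1, expanding outward from the peak — single-peaked.
Type 7 (peak B at position 3): ranking walks positions 3-4-2-1, expanding outward from the peak — single-peaked.
Every ranking is single-peaked on this axis.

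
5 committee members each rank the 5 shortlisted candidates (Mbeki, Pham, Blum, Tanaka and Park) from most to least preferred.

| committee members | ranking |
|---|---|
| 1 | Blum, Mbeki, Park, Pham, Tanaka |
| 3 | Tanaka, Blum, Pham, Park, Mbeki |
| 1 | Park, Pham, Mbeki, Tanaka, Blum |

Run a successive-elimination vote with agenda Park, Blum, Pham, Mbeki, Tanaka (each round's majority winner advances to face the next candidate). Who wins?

Round 1: Park vs Blum — 1–4, Blum advances.
Round 2: Blum vs Pham — 4–1, Blum advances.
Round 3: Blum vs Mbeki — 4–1, Blum advances.
Round 4: Blum vs Tanaka — 1–4, Tanaka advances.
The agenda winner is Tanaka.

Tanaka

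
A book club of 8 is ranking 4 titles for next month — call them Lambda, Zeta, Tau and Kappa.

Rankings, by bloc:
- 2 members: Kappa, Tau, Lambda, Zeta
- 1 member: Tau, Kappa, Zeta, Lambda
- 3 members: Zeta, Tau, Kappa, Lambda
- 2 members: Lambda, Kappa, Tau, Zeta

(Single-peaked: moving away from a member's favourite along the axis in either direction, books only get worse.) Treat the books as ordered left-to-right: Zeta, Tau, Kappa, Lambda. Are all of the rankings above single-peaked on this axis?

Axis positions: Zeta=1, Tau=2, Kappa=3, Lambda=4.
Bloc 1 (peak Kappa at position 3): ranking walks positions 3-2-4-1, expanding outward from the peak — single-peaked.
Bloc 2 (peak Tau at position 2): ranking walks positions 2-3-1-4, expanding outward from the peak — single-peaked.
Bloc 3 (peak Zeta at position 1): ranking walks positions 1-2-3-4, expanding outward from the peak — single-peaked.
Bloc 4 (peak Lambda at position 4): ranking walks positions 4-3-2-1, expanding outward from the peak — single-peaked.
Every ranking is single-peaked on this axis.

yes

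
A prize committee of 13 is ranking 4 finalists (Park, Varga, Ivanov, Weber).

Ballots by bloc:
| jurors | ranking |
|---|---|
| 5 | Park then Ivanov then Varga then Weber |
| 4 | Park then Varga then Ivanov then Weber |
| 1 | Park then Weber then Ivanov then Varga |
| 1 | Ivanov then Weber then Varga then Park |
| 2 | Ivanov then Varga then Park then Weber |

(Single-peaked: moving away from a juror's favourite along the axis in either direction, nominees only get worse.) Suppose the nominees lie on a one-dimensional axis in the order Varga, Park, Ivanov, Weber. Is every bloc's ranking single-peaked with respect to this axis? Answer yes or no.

Axis positions: Varga=1, Park=2, Ivanov=3, Weber=4.
Bloc 1 (peak Park at position 2): ranking walks positions 2-3-1-4, expanding outward from the peak — single-peaked.
Bloc 2 (peak Park at position 2): ranking walks positions 2-1-3-4, expanding outward from the peak — single-peaked.
Bloc 3: ranking walks positions 2-4-3-1; Weber is ranked above Ivanov even though Ivanov lies between Weber and the peak Park on the axis — preferences dip and rise again. Not single-peaked.
Bloc 4: ranking walks positions 3-4-1-2; Varga is ranked above Park even though Park lies between Varga and the peak Ivanov on the axis — preferences dip and rise again. Not single-peaked.
Bloc 5: ranking walks positions 3-1-2-4; Varga is ranked above Park even though Park lies between Varga and the peak Ivanov on the axis — preferences dip and rise again. Not single-peaked.
Bloc 3 violates single-peakedness, so the profile is not single-peaked on this axis.

no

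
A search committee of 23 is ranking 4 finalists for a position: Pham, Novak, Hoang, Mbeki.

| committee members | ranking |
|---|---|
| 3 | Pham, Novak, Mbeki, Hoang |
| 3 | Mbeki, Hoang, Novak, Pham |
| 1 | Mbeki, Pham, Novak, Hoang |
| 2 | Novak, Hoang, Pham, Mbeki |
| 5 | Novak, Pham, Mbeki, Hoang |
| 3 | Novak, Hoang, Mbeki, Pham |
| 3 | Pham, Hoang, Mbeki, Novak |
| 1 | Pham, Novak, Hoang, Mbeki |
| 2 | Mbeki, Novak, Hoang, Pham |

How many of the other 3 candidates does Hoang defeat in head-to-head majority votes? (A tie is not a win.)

0

Hoang against each rival (23 committee members):
Hoang vs Pham: Pham, 13–10.
Hoang–Novak: Novak 17–6.
Hoang vs Mbeki: Mbeki wins 14–9.
Hoang beats no one; loses to Pham, Novak, Mbeki — 0 pairwise wins.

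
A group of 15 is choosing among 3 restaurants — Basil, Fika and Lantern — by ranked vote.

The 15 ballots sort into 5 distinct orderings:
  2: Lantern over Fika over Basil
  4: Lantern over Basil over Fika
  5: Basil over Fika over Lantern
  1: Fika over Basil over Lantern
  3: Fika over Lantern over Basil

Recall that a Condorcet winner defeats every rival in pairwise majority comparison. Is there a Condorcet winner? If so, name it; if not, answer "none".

none

Head-to-head results (15 friends):
Basil vs Fika: 4+5 = 9 for Basil, 6 for Fika — Basil by 9–6.
Basil vs Lantern: Lantern wins 9–6.
Fika vs Lantern: 9 to 6, Fika.
No restaurant is unbeaten: Basil loses to Lantern; Fika loses to Basil; Lantern loses to Fika. In particular Basil > Fika > Lantern > Basil is a majority cycle — no Condorcet winner exists.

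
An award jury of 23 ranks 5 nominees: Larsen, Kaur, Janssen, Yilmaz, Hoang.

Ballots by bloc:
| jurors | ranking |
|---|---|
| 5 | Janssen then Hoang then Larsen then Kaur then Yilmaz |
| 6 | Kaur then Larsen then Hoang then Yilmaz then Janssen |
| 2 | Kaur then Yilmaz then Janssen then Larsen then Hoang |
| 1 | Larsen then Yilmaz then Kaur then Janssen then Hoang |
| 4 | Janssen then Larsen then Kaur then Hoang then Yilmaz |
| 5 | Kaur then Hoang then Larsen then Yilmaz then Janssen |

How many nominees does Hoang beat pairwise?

1

Hoang against each rival (23 jurors):
Hoang vs Larsen: Larsen wins 13–10.
Hoang vs Kaur: 5 to 18, Kaur.
Hoang–Janssen: Janssen 12–11.
Hoang vs Yilmaz: 20 to 3, Hoang.
Hoang beats Yilmaz; loses to Larsen, Kaur, Janssen — 1 pairwise win.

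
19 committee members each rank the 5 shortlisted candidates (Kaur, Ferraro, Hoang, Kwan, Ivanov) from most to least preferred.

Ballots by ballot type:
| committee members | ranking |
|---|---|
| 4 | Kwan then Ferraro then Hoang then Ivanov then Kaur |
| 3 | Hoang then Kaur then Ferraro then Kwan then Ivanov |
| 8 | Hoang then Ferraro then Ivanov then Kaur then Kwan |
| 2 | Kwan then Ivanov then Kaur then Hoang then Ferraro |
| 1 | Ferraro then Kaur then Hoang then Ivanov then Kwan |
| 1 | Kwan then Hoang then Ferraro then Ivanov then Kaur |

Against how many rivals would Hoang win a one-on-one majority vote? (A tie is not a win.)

4

Hoang against each rival (19 committee members):
Hoang vs Kaur: Hoang is ranked higher on 4+3+8+1 = 16 ballots, Kaur on 3. Hoang wins 16–3.
Hoang vs Ferraro: Hoang wins 14–5.
Hoang vs Kwan: Hoang wins 12–7.
Hoang vs Ivanov: 17 to 2, Hoang.
Hoang beats Kaur, Ferraro, Kwan, Ivanov — 4 pairwise wins.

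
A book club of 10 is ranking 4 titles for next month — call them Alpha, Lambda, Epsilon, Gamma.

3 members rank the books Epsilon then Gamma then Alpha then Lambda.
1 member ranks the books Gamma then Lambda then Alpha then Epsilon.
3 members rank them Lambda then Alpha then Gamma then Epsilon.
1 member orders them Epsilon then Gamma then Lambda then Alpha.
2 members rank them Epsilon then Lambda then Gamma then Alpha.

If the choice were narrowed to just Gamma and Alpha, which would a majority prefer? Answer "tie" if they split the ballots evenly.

Ballots ranking Gamma above Alpha: 3 + 1 + 1 + 2 = 7.
Ballots ranking Alpha above Gamma: 10 − 7 = 3.
Gamma wins the head-to-head 7–3.

Gamma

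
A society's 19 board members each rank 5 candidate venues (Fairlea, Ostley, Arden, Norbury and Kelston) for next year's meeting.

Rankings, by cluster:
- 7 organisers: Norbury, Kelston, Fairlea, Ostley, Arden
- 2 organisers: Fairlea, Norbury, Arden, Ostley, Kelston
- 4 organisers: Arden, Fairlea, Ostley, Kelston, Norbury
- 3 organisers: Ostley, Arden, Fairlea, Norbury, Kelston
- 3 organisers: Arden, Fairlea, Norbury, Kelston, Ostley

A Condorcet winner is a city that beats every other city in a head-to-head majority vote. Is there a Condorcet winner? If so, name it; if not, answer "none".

Pairwise majorities:
Fairlea vs Ostley: Fairlea, 16–3.
Fairlea–Arden: Arden 10–9.
Fairlea vs Norbury: Fairlea, 12–7.
Fairlea–Kelston: Fairlea 12–7.
Ostley vs Arden: Ostley, 10–9.
Ostley–Norbury: Norbury 12–7.
Ostley–Kelston: Kelston 10–9.
Arden vs Norbury: Arden, 10–9.
Arden–Kelston: Arden 12–7.
Norbury vs Kelston: Norbury wins 15–4.
Every city loses at least once (Fairlea loses to Arden; Ostley loses to Fairlea; Arden loses to Ostley; Norbury loses to Fairlea; Kelston loses to Fairlea). The majority relation contains the cycle Fairlea > Ostley > Arden > Fairlea, so there is no Condorcet winner.

none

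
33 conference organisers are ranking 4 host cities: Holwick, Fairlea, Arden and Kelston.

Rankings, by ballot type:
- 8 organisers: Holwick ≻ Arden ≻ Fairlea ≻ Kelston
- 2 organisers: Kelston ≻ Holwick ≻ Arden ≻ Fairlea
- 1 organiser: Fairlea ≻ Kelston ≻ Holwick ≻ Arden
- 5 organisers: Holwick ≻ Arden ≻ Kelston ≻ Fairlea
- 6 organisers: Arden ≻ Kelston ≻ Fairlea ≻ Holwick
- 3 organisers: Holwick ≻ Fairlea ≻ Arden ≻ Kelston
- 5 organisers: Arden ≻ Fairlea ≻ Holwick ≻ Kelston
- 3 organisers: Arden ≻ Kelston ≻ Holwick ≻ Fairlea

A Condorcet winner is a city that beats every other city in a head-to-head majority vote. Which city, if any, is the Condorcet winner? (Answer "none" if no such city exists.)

Holwick

Check each pair by majority over 33 ballots:
Holwick vs Fairlea: 8+2+5+3+3 = 21 for Holwick, 12 for Fairlea — Holwick by 21–12.
Holwick vs Arden: Holwick preferred on 8+2+1+5+3 = 19 ballots; Holwick wins 19–14.
Holwick vs Kelston: Holwick preferred on 8+5+3+5 = 21 ballots; Holwick wins 21–12.
Fairlea vs Arden: Fairlea is ranked higher on 1+3 = 4 ballots, Arden on 29. Arden wins 29–4.
Fairlea vs Kelston: Fairlea is ranked higher on 8+1+3+5 = 17 ballots, Kelston on 16. Fairlea wins 17–16.
Arden vs Kelston: 8+5+6+3+5+3 = 30 for Arden, 3 for Kelston — Arden by 30–3.
Holwick defeats every rival head-to-head and is the Condorcet winner.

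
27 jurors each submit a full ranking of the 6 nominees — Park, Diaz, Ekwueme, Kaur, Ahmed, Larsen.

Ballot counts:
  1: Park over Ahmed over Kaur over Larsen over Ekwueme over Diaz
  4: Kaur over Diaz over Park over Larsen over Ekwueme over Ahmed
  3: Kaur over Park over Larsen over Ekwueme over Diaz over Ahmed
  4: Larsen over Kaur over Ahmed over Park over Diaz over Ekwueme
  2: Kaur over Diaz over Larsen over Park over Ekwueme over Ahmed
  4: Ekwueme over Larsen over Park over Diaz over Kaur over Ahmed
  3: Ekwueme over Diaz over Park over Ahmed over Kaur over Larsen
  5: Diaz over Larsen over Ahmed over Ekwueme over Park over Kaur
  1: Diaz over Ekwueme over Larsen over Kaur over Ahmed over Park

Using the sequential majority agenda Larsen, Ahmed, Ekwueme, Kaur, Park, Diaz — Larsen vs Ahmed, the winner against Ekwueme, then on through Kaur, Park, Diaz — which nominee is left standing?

Diaz

Round 1: Larsen vs Ahmed — 23–4, Larsen advances.
Round 2: Larsen vs Ekwueme — 19–8, Larsen advances.
Round 3: Larsen vs Kaur — 14–13, Larsen advances.
Round 4: Larsen vs Park — 16–11, Larsen advances.
Round 5: Larsen vs Diaz — 12–15, Diaz advances.
The agenda winner is Diaz.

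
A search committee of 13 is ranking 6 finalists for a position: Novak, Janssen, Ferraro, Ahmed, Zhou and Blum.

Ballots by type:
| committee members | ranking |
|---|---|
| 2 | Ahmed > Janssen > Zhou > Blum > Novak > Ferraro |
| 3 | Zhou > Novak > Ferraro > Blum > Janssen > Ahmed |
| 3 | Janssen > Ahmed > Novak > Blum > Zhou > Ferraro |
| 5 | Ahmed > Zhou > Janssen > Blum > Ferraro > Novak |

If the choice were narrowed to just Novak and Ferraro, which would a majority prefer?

Ballots ranking Novak above Ferraro: 2 + 3 + 3 = 8.
Ballots ranking Ferraro above Novak: 13 − 8 = 5.
Novak wins the head-to-head 8–5.

Novak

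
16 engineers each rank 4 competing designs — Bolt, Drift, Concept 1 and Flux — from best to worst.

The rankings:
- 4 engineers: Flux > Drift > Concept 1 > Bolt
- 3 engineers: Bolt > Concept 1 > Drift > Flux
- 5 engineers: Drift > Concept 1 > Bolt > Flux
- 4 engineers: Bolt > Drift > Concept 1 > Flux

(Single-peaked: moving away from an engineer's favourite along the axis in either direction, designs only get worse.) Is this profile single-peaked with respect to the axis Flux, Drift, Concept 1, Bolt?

no

Axis positions: Flux=1, Drift=2, Concept 1=3, Bolt=4.
Cluster 1 (peak Flux at position 1): ranking walks positions 1-2-3-4, expanding outward from the peak — single-peaked.
Cluster 2 (peak Bolt at position 4): ranking walks positions 4-3-2-1, expanding outward from the peak — single-peaked.
Cluster 3 (peak Drift at position 2): ranking walks positions 2-3-4-1, expanding outward from the peak — single-peaked.
Cluster 4: ranking walks positions 4-2-3-1; Drift is ranked above Concept 1 even though Concept 1 lies between Drift and the peak Bolt on the axis — preferences dip and rise again. Not single-peaked.
Cluster 4 violates single-peakedness, so the profile is not single-peaked on this axis.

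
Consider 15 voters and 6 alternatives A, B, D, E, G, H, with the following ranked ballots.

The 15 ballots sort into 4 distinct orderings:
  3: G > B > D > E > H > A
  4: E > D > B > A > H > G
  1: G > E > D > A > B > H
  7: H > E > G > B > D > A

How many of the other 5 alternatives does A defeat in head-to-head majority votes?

0

A against each rival (15 voters):
A vs B: B wins 14–1.
A vs D: A is ranked higher on 0 ballots, D on 15. D wins 15–0.
A vs E: A is ranked higher on 0 ballots, E on 15. E wins 15–0.
A vs G: G wins 11–4.
A vs H: H, 10–5.
A beats no one; loses to B, D, E, G, H — 0 pairwise wins.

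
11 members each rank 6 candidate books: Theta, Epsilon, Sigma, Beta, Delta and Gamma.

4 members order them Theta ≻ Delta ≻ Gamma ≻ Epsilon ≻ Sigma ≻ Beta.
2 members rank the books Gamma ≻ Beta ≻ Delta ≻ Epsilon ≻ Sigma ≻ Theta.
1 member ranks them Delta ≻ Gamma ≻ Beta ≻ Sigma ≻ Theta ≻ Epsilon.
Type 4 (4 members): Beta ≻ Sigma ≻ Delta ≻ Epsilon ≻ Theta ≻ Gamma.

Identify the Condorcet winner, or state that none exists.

none

Check each pair by majority over 11 ballots:
Theta vs Epsilon: Epsilon, 6–5.
Theta vs Sigma: 4 for Theta, 7 for Sigma — Sigma by 7–4.
Theta vs Beta: Beta wins 7–4.
Theta–Delta: Delta 7–4.
Theta–Gamma: Theta 8–3.
Epsilon vs Sigma: Epsilon, 6–5.
Epsilon vs Beta: Beta wins 7–4.
Epsilon vs Delta: Delta, 11–0.
Epsilon vs Gamma: Gamma wins 7–4.
Sigma–Beta: Beta 7–4.
Sigma–Delta: Delta 7–4.
Sigma vs Gamma: Gamma wins 7–4.
Beta vs Delta: Beta is ranked higher on 2+4 = 6 ballots, Delta on 5. Beta wins 6–5.
Beta vs Gamma: Beta is ranked higher on 4 ballots, Gamma on 7. Gamma wins 7–4.
Delta vs Gamma: Delta preferred on 4+1+4 = 9 ballots; Delta wins 9–2.
Every book loses at least once (Theta loses to Epsilon; Epsilon loses to Beta; Sigma loses to Epsilon; Beta loses to Gamma; Delta loses to Beta; Gamma loses to Theta). The majority relation contains the cycle Theta > Gamma > Epsilon > Theta, so there is no Condorcet winner.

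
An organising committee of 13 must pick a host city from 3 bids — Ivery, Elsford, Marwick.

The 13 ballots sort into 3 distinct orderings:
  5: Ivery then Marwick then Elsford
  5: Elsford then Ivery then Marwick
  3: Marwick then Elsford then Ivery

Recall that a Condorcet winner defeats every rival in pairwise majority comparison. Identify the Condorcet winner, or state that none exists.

Check each pair by majority over 13 ballots:
Ivery vs Elsford: Ivery preferred on 5 ballots; Elsford wins 8–5.
Ivery vs Marwick: Ivery preferred on 5+5 = 10 ballots; Ivery wins 10–3.
Elsford vs Marwick: 5 to 8, Marwick.
No city is unbeaten: Ivery loses to Elsford; Elsford loses to Marwick; Marwick loses to Ivery. In particular Ivery → Marwick → Elsford → Ivery is a majority cycle — no Condorcet winner exists.

none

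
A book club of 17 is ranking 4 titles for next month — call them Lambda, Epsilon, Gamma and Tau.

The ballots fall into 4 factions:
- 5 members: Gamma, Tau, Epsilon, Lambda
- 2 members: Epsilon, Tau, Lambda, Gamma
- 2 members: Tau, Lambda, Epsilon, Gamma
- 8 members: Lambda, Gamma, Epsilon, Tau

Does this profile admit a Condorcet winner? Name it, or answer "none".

Check each pair by majority over 17 ballots:
Lambda–Epsilon: Lambda 10–7.
Lambda vs Gamma: Lambda wins 12–5.
Lambda–Tau: Tau 9–8.
Epsilon–Gamma: Gamma 13–4.
Epsilon vs Tau: Epsilon wins 10–7.
Gamma–Tau: Gamma 13–4.
Every book loses at least once (Lambda loses to Tau; Epsilon loses to Lambda; Gamma loses to Lambda; Tau loses to Epsilon). The majority relation contains the cycle Lambda → Epsilon → Tau → Lambda, so there is no Condorcet winner.

none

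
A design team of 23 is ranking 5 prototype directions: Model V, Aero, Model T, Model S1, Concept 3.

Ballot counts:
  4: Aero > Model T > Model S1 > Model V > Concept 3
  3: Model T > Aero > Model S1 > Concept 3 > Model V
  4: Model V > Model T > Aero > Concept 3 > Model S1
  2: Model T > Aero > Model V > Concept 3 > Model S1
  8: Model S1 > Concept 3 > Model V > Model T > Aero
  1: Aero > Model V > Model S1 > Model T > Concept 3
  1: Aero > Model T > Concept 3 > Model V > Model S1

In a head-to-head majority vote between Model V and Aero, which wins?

Ballots ranking Model V above Aero: 4 + 8 = 12.
Ballots ranking Aero above Model V: 23 − 12 = 11.
Model V wins the head-to-head 12–11.

Model V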